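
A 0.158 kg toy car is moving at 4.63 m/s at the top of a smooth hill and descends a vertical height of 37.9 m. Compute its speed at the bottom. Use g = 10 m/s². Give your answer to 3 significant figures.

v = 27.9 m/s

By conservation of mechanical energy, ½mv₀² + mgh = ½mv²
The mass cancels from both sides.
v² = v₀² + 2gh = (4.63)² + 2(10)(37.9) = 779.44
v = √779.44 = 27.92 m/s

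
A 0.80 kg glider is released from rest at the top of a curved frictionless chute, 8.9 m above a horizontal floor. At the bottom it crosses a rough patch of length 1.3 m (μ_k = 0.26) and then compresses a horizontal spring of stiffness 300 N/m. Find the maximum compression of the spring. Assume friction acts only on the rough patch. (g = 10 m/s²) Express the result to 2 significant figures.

Initial energy: E₁ = mgh = (0.80)(10)(8.9) = 71.200 J
Friction removes W_f = μ_k mg d = (0.26)(0.80)(10)(1.3) = 2.704 J
Energy reaching the spring: E = 71.200 − 2.704 = 68.496 J
At max compression ½kx² = E ⇒ x = √(2E/k) = √(2 × 68.496/300) = 0.6758 m

x = 0.68 m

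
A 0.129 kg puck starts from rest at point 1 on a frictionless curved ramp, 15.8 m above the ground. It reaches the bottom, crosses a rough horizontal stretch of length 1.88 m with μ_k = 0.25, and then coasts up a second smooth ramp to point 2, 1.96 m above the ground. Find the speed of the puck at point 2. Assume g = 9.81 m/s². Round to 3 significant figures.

Energy at 1: mgh₁ = (0.129)(9.81)(15.8) = 19.995 J
Friction loss: W_f = μ_k mg d = 0.5948 J
At 2: ½mv² + mgh₂ = mgh₁ − W_f
½mv² = 19.995 − 0.5948 − 2.4804 = 16.920 J
v = √(2 × 16.920/0.129) = 16.20 m/s

v = 16.2 m/s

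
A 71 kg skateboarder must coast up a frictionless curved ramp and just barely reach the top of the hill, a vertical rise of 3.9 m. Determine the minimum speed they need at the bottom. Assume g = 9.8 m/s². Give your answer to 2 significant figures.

At the top they are momentarily at rest, so all KE converts to PE: ½mv² = mgh
v = √(2gh) = √(2 × 9.8 × 3.9) = 8.743 m/s

v = 8.7 m/s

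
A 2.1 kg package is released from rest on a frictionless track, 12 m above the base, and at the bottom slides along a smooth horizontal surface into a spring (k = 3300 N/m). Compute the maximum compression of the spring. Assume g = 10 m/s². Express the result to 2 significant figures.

Gravitational PE at the top equals spring PE at max compression: mgh = ½kx²
x = √(2mgh/k) = √(2 × 2.1 × 10 × 12 / 3300) = 0.3908 m

x = 0.39 m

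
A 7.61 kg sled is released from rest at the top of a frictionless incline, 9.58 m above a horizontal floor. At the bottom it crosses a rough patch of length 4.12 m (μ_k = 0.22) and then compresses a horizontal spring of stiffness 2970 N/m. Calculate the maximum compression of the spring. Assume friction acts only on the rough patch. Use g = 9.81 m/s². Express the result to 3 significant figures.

Initial energy: E₁ = mgh = (7.61)(9.81)(9.58) = 715.19 J
Friction removes W_f = μ_k mg d = (0.22)(7.61)(9.81)(4.12) = 67.67 J
Energy reaching the spring: E = 715.19 − 67.67 = 647.52 J
At max compression ½kx² = E ⇒ x = √(2E/k) = √(2 × 647.52/2970) = 0.6603 m

x = 0.660 m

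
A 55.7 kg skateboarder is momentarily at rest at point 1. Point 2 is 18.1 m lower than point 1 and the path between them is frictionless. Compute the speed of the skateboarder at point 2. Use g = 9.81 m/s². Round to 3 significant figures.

Mechanical energy is conserved (no friction): mgh = ½mv²
v = √(2gh) = √(2 × 9.81 × 18.1) = √355.12 = 18.84 m/s

v = 18.8 m/s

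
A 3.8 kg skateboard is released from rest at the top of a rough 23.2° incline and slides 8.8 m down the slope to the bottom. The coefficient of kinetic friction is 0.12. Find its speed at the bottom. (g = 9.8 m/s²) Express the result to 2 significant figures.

v = 7.0 m/s

Work–energy: mg(L sinθ) − μ_k(mg cosθ)L = ½mv²
mgh = mgL sinθ = (3.8)(9.8)(8.8)sin23.2° = 129.10 J
W_f = μ_k mg cosθ · L = (0.12)(3.8)(9.8)cos23.2°·8.8 = 36.15 J
½mv² = 129.10 − 36.15 = 92.954 J
v = √(2 × 92.954/3.8) = 6.995 m/s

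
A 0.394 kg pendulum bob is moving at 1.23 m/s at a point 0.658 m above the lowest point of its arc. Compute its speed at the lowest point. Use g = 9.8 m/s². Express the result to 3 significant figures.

v = 3.80 m/s

Mechanical energy is conserved (no friction): ½mv₀² + mgh = ½mv²
v² = v₀² + 2gh = (1.23)² + 2(9.8)(0.658) = 14.410
v = √14.410 = 3.796 m/s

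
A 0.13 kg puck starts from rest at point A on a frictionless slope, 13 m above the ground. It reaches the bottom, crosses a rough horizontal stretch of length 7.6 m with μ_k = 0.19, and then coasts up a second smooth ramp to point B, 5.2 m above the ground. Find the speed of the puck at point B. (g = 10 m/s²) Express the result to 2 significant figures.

Energy at A: mgh₁ = (0.13)(10)(13) = 16.900 J
Friction loss: W_f = μ_k mg d = 1.877 J
At B: ½mv² + mgh₂ = mgh₁ − W_f
½mv² = 16.900 − 1.877 − 6.7600 = 8.2628 J
v = √(2 × 8.2628/0.13) = 11.27 m/s

v = 11 m/s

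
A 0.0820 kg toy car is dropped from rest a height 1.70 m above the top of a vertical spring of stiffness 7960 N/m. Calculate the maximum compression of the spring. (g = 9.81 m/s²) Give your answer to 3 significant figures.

x = 0.0186 m

Take the reference level at the top of the uncompressed spring. At max compression the car has fallen H + x and is momentarily at rest:
mg(H + x) = ½kx²
½(7960)x² − (0.0820)(9.81)x − (0.0820)(9.81)(1.70) = 0
3980x² − 0.8044x − 1.368 = 0
x = [0.8044 + √(0.6471 + 21771)]/(2 × 3980) = 0.01864 m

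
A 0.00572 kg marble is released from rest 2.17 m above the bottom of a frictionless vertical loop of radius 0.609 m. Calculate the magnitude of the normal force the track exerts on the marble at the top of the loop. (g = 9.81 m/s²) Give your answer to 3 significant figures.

Energy from release to top (height 2r): mgh = ½mv_top² + mg(2r)
v_top² = 2g(h − 2r) = 2(9.81)(2.17 − 1.218) = 18.678 m²/s²
At the top, both N and weight point toward the centre: N + mg = mv_top²/r
N = m(v_top²/r − g) = 0.00572(18.678/0.609 − 9.81) = 0.1193 N

N = 0.119 N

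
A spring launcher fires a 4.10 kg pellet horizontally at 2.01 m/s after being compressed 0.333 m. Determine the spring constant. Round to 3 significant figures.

k = 149 N/m

Spring PE at full compression equals KE at release: ½kx² = ½mv²
k = mv²/x² = (4.10)(2.01)²/(0.333)² = 149.4 N/m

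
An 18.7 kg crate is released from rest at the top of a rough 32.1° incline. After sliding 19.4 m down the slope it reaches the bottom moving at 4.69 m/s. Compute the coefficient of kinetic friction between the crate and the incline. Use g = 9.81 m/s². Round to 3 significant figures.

μ_k = 0.559

mgh = ½mv² + μ_k (mg cosθ) L, with h = L sinθ
mgL sinθ = 1891.2 J; ½mv² = 205.66 J
W_f = 1891.2 − 205.66 = 1686 J
μ_k = W_f/(mg cosθ · L) = 1686/(155.4 × 19.4) = 0.5591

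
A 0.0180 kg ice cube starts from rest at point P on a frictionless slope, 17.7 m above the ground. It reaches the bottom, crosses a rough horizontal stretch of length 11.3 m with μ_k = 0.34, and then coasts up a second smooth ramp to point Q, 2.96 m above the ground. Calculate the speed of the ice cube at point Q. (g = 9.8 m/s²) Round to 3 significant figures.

v = 14.6 m/s

Energy at P: mgh₁ = (0.0180)(9.8)(17.7) = 3.1223 J
Friction loss: W_f = μ_k mg d = 0.6777 J
At Q: ½mv² + mgh₂ = mgh₁ − W_f
½mv² = 3.1223 − 0.6777 − 0.52214 = 1.9224 J
v = √(2 × 1.9224/0.0180) = 14.62 m/s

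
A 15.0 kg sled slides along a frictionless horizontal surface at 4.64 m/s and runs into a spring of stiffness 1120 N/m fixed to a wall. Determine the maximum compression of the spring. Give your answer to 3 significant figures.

x = 0.537 m

At max compression the sled is momentarily at rest: ½mv² = ½kx²
x = v√(m/k) = 4.64 × √(15.0/1120) = 0.5370 m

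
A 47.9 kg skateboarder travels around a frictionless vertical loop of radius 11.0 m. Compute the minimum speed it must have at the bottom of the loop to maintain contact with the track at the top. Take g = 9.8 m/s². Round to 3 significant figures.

v = 23.2 m/s

At the top: mg = mv_top²/r ⇒ v_top² = gr = 107.8 m²/s²
Energy from bottom to top (height 2r): ½mv_bot² = ½mv_top² + mg(2r)
v_bot² = gr + 4gr = 5gr = 539.0
v_bot = √(5gr) = 23.22 m/s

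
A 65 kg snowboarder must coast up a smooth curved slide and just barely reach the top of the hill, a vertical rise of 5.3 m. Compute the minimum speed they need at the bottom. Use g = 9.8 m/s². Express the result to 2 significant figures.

At the top they are momentarily at rest, so all KE converts to PE: ½mv² = mgh
v = √(2gh) = √(2 × 9.8 × 5.3) = 10.19 m/s

v = 10 m/s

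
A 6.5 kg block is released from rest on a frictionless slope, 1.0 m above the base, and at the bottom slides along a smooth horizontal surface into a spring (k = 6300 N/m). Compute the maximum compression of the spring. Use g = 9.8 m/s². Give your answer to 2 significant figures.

Gravitational PE at the top equals spring PE at max compression: mgh = ½kx²
x = √(2mgh/k) = √(2 × 6.5 × 9.8 × 1.0 / 6300) = 0.1422 m

x = 0.14 m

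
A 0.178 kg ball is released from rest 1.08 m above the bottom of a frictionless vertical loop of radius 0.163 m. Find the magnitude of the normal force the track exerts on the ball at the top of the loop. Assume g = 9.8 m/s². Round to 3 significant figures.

Energy from release to top (height 2r): mgh = ½mv_top² + mg(2r)
v_top² = 2g(h − 2r) = 2(9.8)(1.08 − 0.3260) = 14.778 m²/s²
At the top, both N and weight point toward the centre: N + mg = mv_top²/r
N = m(v_top²/r − g) = 0.178(14.778/0.163 − 9.8) = 14.39 N

N = 14.4 N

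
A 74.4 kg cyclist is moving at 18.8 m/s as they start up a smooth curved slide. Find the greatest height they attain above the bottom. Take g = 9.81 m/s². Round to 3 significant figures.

h = 18.0 m

Setting KE at the bottom equal to PE gained: ½mv² = mgh
h = v²/(2g) = 18.8²/(2 × 9.81) = 18.01 m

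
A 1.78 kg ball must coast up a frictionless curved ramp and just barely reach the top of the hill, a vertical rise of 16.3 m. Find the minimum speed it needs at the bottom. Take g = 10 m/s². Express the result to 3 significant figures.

v = 18.1 m/s

At the top it is momentarily at rest, so all KE converts to PE: ½mv² = mgh
v = √(2gh) = √(2 × 10 × 16.3) = 18.06 m/s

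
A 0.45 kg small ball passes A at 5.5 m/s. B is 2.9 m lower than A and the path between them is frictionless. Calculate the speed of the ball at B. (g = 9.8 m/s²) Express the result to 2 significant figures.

Mechanical energy is conserved (no friction): ½mv₀² + mgh = ½mv²
v² = v₀² + 2gh = (5.5)² + 2(9.8)(2.9) = 87.090
v = √87.090 = 9.332 m/s

v = 9.3 m/s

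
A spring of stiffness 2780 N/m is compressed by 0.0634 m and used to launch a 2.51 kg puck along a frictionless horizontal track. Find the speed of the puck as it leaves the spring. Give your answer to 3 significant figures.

Conservation of energy: ½kx² = ½mv²
v = x√(k/m) = 0.0634 × √(2780/2.51) = 2.110 m/s

v = 2.11 m/s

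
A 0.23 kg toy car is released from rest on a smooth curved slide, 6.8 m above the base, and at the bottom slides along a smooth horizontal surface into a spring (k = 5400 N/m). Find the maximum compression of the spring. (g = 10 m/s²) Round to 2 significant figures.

x = 0.076 m

Energy conservation (no friction) from release to max compression: mgh = ½kx²
x = √(2mgh/k) = √(2 × 0.23 × 10 × 6.8 / 5400) = 0.07611 m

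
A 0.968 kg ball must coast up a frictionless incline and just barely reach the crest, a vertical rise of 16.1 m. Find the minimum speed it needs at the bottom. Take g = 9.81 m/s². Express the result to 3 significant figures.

v = 17.8 m/s

At the top it is momentarily at rest, so all KE converts to PE: ½mv² = mgh
v = √(2gh) = √(2 × 9.81 × 16.1) = 17.77 m/s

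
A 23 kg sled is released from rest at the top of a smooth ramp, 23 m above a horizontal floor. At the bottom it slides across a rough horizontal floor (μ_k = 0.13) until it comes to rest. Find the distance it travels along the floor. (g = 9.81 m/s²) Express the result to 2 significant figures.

Applying the work–energy principle:
At rest all PE has been dissipated by friction: mgh = μ_k m g d
d = h/μ_k = 23/0.13 = 176.9 m

d = 180 m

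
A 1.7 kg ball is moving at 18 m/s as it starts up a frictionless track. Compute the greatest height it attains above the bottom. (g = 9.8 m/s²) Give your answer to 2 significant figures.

By energy conservation, ½mv² = mgh
h = v²/(2g) = 18²/(2 × 9.8) = 16.53 m

h = 17 m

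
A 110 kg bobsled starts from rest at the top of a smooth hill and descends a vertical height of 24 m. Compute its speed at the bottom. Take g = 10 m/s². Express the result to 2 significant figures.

v = 22 m/s

By conservation of mechanical energy, mgh = ½mv²
v = √(2gh) = √(2 × 10 × 24) = √480.00 = 21.91 m/s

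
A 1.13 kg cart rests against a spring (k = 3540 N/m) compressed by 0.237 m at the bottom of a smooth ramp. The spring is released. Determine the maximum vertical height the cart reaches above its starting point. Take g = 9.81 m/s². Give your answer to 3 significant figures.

All spring PE becomes gravitational PE at the highest point: ½kx² = mgh
h = kx²/(2mg) = (3540)(0.237)²/(2 × 1.13 × 9.81) = 8.969 m

h = 8.97 m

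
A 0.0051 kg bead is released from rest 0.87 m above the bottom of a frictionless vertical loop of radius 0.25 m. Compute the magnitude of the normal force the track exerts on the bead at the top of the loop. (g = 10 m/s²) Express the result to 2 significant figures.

Energy from release to top (height 2r): mgh = ½mv_top² + mg(2r)
v_top² = 2g(h − 2r) = 2(10)(0.87 − 0.5000) = 7.4000 m²/s²
At the top, both N and weight point toward the centre: N + mg = mv_top²/r
N = m(v_top²/r − g) = 0.0051(7.4000/0.25 − 10) = 0.09996 N

N = 0.10 N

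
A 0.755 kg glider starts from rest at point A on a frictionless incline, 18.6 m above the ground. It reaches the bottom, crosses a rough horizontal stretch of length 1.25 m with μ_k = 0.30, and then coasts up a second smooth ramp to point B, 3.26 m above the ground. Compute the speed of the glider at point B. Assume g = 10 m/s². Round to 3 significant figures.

Energy at A: mgh₁ = (0.755)(10)(18.6) = 140.43 J
Friction loss: W_f = μ_k mg d = 2.831 J
At B: ½mv² + mgh₂ = mgh₁ − W_f
½mv² = 140.43 − 2.831 − 24.613 = 112.99 J
v = √(2 × 112.99/0.755) = 17.30 m/s

v = 17.3 m/s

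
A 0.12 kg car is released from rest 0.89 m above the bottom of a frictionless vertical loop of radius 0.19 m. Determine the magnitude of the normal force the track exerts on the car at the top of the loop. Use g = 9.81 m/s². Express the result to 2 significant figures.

Energy from release to top (height 2r): mgh = ½mv_top² + mg(2r)
v_top² = 2g(h − 2r) = 2(9.81)(0.89 − 0.3800) = 10.006 m²/s²
At the top, both N and weight point toward the centre: N + mg = mv_top²/r
N = m(v_top²/r − g) = 0.12(10.006/0.19 − 9.81) = 5.143 N

N = 5.1 N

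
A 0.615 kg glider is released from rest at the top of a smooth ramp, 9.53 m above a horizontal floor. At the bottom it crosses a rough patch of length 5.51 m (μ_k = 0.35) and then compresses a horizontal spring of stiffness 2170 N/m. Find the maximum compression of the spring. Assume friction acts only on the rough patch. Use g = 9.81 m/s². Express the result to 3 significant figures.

Initial energy: E₁ = mgh = (0.615)(9.81)(9.53) = 57.496 J
Friction removes W_f = μ_k mg d = (0.35)(0.615)(9.81)(5.51) = 11.63 J
Energy reaching the spring: E = 57.496 − 11.63 = 45.861 J
At max compression ½kx² = E ⇒ x = √(2E/k) = √(2 × 45.861/2170) = 0.2056 m

x = 0.206 m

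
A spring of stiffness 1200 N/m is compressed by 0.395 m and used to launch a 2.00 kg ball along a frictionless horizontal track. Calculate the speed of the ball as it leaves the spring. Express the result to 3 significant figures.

Conservation of energy: ½kx² = ½mv²
v = x√(k/m) = 0.395 × √(1200/2.00) = 9.675 m/s

v = 9.68 m/s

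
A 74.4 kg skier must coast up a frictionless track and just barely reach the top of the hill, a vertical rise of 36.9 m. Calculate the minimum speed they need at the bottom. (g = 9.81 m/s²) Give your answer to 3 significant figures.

v = 26.9 m/s

At the top they are momentarily at rest, so all KE converts to PE: ½mv² = mgh
v = √(2gh) = √(2 × 9.81 × 36.9) = 26.91 m/s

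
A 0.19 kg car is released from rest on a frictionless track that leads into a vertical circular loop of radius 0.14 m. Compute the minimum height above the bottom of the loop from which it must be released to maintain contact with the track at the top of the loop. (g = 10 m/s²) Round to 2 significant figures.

h = 0.35 m

At the top, for minimum speed gravity alone supplies the centripetal force: mg = mv_top²/r ⇒ v_top² = gr = 1.400 m²/s²
Energy conservation from release height h to the top (height 2r): mgh = ½mv_top² + mg(2r)
h = v_top²/(2g) + 2r = r/2 + 2r = 5r/2 = 0.3500 m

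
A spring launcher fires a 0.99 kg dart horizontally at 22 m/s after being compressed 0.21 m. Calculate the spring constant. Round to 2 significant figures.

k = 11000 N/m

½kx² = ½mv²
k = mv²/x² = (0.99)(22)²/(0.21)² = 10865 N/m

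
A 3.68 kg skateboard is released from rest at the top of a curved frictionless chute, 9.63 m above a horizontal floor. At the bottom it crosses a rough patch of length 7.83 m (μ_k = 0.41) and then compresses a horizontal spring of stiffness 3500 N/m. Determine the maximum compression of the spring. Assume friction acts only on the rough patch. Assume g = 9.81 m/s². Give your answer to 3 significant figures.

Initial energy: E₁ = mgh = (3.68)(9.81)(9.63) = 347.65 J
Friction removes W_f = μ_k mg d = (0.41)(3.68)(9.81)(7.83) = 115.9 J
Energy reaching the spring: E = 347.65 − 115.9 = 231.76 J
At max compression ½kx² = E ⇒ x = √(2E/k) = √(2 × 231.76/3500) = 0.3639 m

x = 0.364 m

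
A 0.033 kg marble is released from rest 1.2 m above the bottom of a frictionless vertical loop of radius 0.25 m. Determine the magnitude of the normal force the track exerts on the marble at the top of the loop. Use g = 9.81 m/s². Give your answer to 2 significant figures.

Energy from release to top (height 2r): mgh = ½mv_top² + mg(2r)
v_top² = 2g(h − 2r) = 2(9.81)(1.2 − 0.5000) = 13.734 m²/s²
At the top, both N and weight point toward the centre: N + mg = mv_top²/r
N = m(v_top²/r − g) = 0.033(13.734/0.25 − 9.81) = 1.489 N

N = 1.5 N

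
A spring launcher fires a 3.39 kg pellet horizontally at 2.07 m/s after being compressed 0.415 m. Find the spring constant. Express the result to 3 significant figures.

½kx² = ½mv²
k = mv²/x² = (3.39)(2.07)²/(0.415)² = 84.34 N/m

k = 84.3 N/m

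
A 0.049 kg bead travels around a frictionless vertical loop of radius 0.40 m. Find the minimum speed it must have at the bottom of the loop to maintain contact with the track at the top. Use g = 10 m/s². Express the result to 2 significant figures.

At the top: mg = mv_top²/r ⇒ v_top² = gr = 4.000 m²/s²
Energy from bottom to top (height 2r): ½mv_bot² = ½mv_top² + mg(2r)
v_bot² = gr + 4gr = 5gr = 20.00
v_bot = √(5gr) = 4.472 m/s

v = 4.5 m/s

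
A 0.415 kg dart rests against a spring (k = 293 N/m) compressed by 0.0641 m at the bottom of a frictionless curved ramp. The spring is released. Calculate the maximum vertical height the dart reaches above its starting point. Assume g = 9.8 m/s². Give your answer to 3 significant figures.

Energy conservation from release to the highest point: ½kx² = mgh
h = kx²/(2mg) = (293)(0.0641)²/(2 × 0.415 × 9.8) = 0.1480 m

h = 0.148 m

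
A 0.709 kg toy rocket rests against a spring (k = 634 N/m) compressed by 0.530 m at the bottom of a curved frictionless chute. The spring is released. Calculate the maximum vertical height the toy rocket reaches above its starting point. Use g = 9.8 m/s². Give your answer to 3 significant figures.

Energy conservation from release to the highest point: ½kx² = mgh
h = kx²/(2mg) = (634)(0.530)²/(2 × 0.709 × 9.8) = 12.82 m

h = 12.8 m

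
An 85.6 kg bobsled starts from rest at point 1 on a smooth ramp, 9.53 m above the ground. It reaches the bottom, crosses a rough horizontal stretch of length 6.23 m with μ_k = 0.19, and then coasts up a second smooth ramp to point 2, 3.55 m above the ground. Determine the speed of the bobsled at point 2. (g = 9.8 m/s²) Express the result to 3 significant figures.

v = 9.70 m/s

Energy at 1: mgh₁ = (85.6)(9.8)(9.53) = 7994.5 J
Friction loss: W_f = μ_k mg d = 993.0 J
At 2: ½mv² + mgh₂ = mgh₁ − W_f
½mv² = 7994.5 − 993.0 − 2978.0 = 4023.5 J
v = √(2 × 4023.5/85.6) = 9.696 m/s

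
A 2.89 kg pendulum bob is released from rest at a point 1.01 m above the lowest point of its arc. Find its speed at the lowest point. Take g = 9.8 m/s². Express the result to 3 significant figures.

Mechanical energy is conserved (no friction): mgh = ½mv²
v = √(2gh) = √(2 × 9.8 × 1.01) = √19.796 = 4.449 m/s

v = 4.45 m/s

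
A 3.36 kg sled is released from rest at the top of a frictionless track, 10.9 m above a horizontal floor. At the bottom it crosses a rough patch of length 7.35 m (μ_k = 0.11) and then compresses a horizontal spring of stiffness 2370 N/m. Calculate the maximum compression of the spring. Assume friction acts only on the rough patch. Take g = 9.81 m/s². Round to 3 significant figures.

Initial energy: E₁ = mgh = (3.36)(9.81)(10.9) = 359.28 J
Friction removes W_f = μ_k mg d = (0.11)(3.36)(9.81)(7.35) = 26.65 J
Energy reaching the spring: E = 359.28 − 26.65 = 332.63 J
At max compression ½kx² = E ⇒ x = √(2E/k) = √(2 × 332.63/2370) = 0.5298 m

x = 0.530 m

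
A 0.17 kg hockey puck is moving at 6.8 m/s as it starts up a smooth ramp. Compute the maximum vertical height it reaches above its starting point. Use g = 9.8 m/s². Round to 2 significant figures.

Setting KE at the bottom equal to PE gained: ½mv² = mgh
h = v²/(2g) = 6.8²/(2 × 9.8) = 2.359 m

h = 2.4 m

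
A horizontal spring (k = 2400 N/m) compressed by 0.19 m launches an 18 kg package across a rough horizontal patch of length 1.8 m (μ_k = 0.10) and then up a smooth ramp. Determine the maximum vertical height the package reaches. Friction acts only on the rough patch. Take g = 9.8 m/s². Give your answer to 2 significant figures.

h = 0.066 m

Spring energy: E₀ = ½kx² = ½(2400)(0.19)² = 43.320 J
Friction: W_f = μ_k mg d = (0.10)(18)(9.8)(1.8) = 31.75 J
Energy at base of ramp: E = 43.320 − 31.75 = 11.568 J
At max height all remaining energy is PE: mgh = E ⇒ h = E/(mg) = 11.568/(18 × 9.8) = 0.06558 m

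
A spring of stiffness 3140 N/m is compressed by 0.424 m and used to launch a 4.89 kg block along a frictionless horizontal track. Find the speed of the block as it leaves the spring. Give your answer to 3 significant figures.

v = 10.7 m/s

Spring PE converts entirely to kinetic energy: ½kx² = ½mv²
v = x√(k/m) = 0.424 × √(3140/4.89) = 10.74 m/s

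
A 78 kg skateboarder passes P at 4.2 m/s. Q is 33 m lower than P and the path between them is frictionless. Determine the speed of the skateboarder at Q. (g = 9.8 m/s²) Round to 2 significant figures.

v = 26 m/s

Energy conservation between the two points: ½mv₀² + mgh = ½mv²
v² = v₀² + 2gh = (4.2)² + 2(9.8)(33) = 664.44
v = √664.44 = 25.78 m/s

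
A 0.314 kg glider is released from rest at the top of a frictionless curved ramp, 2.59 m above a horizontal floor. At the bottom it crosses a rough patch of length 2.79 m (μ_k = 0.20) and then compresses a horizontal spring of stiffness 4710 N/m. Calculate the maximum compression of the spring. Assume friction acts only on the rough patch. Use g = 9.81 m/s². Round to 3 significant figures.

x = 0.0516 m

Initial energy: E₁ = mgh = (0.314)(9.81)(2.59) = 7.9781 J
Friction removes W_f = μ_k mg d = (0.20)(0.314)(9.81)(2.79) = 1.719 J
Energy reaching the spring: E = 7.9781 − 1.719 = 6.2593 J
At max compression ½kx² = E ⇒ x = √(2E/k) = √(2 × 6.2593/4710) = 0.05155 m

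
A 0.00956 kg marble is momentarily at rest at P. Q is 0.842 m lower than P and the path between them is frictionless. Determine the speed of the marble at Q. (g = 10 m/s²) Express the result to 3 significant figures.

Equating total energy at the two states: mgh = ½mv²
v = √(2gh) = √(2 × 10 × 0.842) = √16.840 = 4.104 m/s

v = 4.10 m/s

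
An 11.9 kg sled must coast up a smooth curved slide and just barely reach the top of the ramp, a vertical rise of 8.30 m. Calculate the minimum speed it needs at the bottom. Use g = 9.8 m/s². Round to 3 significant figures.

v = 12.8 m/s

At the top it is momentarily at rest, so all KE converts to PE: ½mv² = mgh
v = √(2gh) = √(2 × 9.8 × 8.30) = 12.75 m/s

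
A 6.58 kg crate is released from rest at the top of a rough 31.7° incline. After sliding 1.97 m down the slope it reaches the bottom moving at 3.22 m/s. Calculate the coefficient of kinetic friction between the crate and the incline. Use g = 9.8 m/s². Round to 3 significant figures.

Energy balance down the incline: mg L sinθ − ½mv² = μ_k (mg cosθ) L
mgL sinθ = 66.752 J; ½mv² = 34.112 J
W_f = 66.752 − 34.112 = 32.64 J
μ_k = W_f/(mg cosθ · L) = 32.64/(54.86 × 1.97) = 0.3020

μ_k = 0.302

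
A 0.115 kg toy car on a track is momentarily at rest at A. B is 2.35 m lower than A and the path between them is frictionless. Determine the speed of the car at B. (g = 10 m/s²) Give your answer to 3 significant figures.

v = 6.86 m/s

By conservation of mechanical energy, mgh = ½mv²
v = √(2gh) = √(2 × 10 × 2.35) = √47.000 = 6.856 m/s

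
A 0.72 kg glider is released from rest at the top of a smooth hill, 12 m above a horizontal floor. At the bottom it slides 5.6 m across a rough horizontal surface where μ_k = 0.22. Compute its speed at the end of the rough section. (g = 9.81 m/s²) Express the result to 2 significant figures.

Applying the work–energy principle:
mgh = ½mv² + μ_k m g d
W_f = μ_k mg d = (0.22)(0.72)(9.81)(5.6) = 8.702 J
½mv² = mgh − W_f = 84.758 − 8.702 = 76.057 J
v = √(2 × 76.057/0.72) = 14.54 m/s

v = 15 m/s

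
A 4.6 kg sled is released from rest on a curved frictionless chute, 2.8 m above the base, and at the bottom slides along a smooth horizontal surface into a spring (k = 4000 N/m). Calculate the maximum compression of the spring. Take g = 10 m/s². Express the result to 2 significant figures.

x = 0.25 m

Energy conservation (no friction) from release to max compression: mgh = ½kx²
x = √(2mgh/k) = √(2 × 4.6 × 10 × 2.8 / 4000) = 0.2538 m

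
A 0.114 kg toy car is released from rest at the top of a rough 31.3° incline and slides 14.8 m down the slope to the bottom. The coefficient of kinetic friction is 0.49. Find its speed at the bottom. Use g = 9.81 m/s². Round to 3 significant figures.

v = 5.41 m/s

Taking the bottom as reference, mgh = ½mv² + μ_k N L with h = L sinθ, N = mg cosθ:
mgh = mgL sinθ = (0.114)(9.81)(14.8)sin31.3° = 8.5988 J
W_f = μ_k mg cosθ · L = (0.49)(0.114)(9.81)cos31.3°·14.8 = 6.930 J
½mv² = 8.5988 − 6.930 = 1.6690 J
v = √(2 × 1.6690/0.114) = 5.411 m/s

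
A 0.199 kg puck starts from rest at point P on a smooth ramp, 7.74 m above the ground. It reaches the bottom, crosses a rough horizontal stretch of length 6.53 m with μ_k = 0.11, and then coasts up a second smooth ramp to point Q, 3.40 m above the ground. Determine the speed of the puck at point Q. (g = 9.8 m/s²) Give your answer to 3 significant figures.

v = 8.43 m/s

Energy at P: mgh₁ = (0.199)(9.8)(7.74) = 15.095 J
Friction loss: W_f = μ_k mg d = 1.401 J
At Q: ½mv² + mgh₂ = mgh₁ − W_f
½mv² = 15.095 − 1.401 − 6.6307 = 7.0630 J
v = √(2 × 7.0630/0.199) = 8.425 m/s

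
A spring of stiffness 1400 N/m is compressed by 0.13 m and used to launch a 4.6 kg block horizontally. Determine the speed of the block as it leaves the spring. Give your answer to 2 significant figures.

Spring PE converts entirely to kinetic energy: ½kx² = ½mv²
v = x√(k/m) = 0.13 × √(1400/4.6) = 2.268 m/s

v = 2.3 m/s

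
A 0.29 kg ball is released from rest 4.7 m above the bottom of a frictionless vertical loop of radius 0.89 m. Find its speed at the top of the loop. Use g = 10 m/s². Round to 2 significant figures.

Energy conservation: mgh = ½mv_top² + mg(2r)
v_top² = 2g(h − 2r) = 2(10)(4.7 − 1.780) = 58.40
v_top = 7.642 m/s

v = 7.6 m/s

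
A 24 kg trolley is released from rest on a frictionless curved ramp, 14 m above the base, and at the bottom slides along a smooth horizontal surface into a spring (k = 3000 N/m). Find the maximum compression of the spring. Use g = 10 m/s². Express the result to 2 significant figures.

x = 1.5 m

Gravitational PE at the top equals spring PE at max compression: mgh = ½kx²
x = √(2mgh/k) = √(2 × 24 × 10 × 14 / 3000) = 1.497 m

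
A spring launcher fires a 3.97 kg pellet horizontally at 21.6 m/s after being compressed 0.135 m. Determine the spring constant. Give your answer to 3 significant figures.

k = 102000 N/m

Spring PE at full compression equals KE at release: ½kx² = ½mv²
k = mv²/x² = (3.97)(21.6)²/(0.135)² = 101632 N/m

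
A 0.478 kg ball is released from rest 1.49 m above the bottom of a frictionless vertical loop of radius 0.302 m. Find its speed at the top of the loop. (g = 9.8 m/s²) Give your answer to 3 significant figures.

v = 4.17 m/s

Energy conservation: mgh = ½mv_top² + mg(2r)
v_top² = 2g(h − 2r) = 2(9.8)(1.49 − 0.6040) = 17.37
v_top = 4.167 m/s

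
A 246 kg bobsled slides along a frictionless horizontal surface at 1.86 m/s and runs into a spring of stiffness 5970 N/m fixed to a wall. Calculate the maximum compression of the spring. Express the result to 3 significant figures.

x = 0.378 m

Conservation of energy between contact and max compression: ½mv² = ½kx²
x = v√(m/k) = 1.86 × √(246/5970) = 0.3776 m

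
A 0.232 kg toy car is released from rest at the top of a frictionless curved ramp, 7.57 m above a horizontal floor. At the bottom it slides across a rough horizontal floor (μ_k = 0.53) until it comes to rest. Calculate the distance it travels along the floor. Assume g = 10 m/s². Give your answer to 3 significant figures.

d = 14.3 m

Energy at the top = energy at the end + work done against friction:
At rest all PE has been dissipated by friction: mgh = μ_k m g d
d = h/μ_k = 7.57/0.53 = 14.28 m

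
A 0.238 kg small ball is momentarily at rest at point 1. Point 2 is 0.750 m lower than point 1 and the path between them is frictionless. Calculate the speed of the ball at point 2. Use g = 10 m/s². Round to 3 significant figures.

Equating total energy at the two states: mgh = ½mv²
The mass cancels from both sides.
v = √(2gh) = √(2 × 10 × 0.750) = √15.000 = 3.873 m/s

v = 3.87 m/s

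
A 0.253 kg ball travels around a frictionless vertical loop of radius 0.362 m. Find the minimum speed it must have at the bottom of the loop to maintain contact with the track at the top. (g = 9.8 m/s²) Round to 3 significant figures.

v = 4.21 m/s

At the top: mg = mv_top²/r ⇒ v_top² = gr = 3.548 m²/s²
Energy from bottom to top (height 2r): ½mv_bot² = ½mv_top² + mg(2r)
v_bot² = gr + 4gr = 5gr = 17.74
v_bot = √(5gr) = 4.212 m/s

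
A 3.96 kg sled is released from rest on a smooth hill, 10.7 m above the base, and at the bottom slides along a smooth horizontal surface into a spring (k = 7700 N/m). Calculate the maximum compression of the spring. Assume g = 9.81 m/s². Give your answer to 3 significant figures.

Energy conservation (no friction) from release to max compression: mgh = ½kx²
x = √(2mgh/k) = √(2 × 3.96 × 9.81 × 10.7 / 7700) = 0.3286 m

x = 0.329 m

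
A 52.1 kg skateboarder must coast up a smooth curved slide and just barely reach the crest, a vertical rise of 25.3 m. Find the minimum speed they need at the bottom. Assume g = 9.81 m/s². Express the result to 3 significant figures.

At the top they are momentarily at rest, so all KE converts to PE: ½mv² = mgh
v = √(2gh) = √(2 × 9.81 × 25.3) = 22.28 m/s

v = 22.3 m/s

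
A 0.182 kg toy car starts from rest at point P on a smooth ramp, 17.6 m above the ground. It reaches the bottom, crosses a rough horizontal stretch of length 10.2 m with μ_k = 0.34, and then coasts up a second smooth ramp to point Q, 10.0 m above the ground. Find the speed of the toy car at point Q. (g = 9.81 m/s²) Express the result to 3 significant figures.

v = 9.00 m/s

Energy at P: mgh₁ = (0.182)(9.81)(17.6) = 31.423 J
Friction loss: W_f = μ_k mg d = 6.192 J
At Q: ½mv² + mgh₂ = mgh₁ − W_f
½mv² = 31.423 − 6.192 − 17.854 = 7.3774 J
v = √(2 × 7.3774/0.182) = 9.004 m/s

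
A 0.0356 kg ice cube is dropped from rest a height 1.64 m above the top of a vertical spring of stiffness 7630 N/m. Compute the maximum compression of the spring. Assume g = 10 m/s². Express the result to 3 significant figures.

x = 0.0124 m

Let x be the compression. The total drop is H + x, and the cube is instantaneously at rest at max compression, so energy conservation gives:
mg(H + x) = ½kx²
½(7630)x² − (0.0356)(10)x − (0.0356)(10)(1.64) = 0
3815x² − 0.3560x − 0.5838 = 0
x = [0.3560 + √(0.1267 + 8909.4)]/(2 × 3815) = 0.01242 m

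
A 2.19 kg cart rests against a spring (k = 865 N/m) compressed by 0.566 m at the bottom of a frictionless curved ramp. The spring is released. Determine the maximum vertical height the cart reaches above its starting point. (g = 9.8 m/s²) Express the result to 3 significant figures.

h = 6.46 m

At maximum height the cart is at rest, so ½kx² = mgh
h = kx²/(2mg) = (865)(0.566)²/(2 × 2.19 × 9.8) = 6.456 m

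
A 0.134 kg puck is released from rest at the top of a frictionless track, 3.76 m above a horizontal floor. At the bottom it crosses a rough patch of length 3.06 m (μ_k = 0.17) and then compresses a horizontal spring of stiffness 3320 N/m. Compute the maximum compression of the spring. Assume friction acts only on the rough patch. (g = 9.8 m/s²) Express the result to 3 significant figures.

Initial energy: E₁ = mgh = (0.134)(9.8)(3.76) = 4.9376 J
Friction removes W_f = μ_k mg d = (0.17)(0.134)(9.8)(3.06) = 0.6831 J
Energy reaching the spring: E = 4.9376 − 0.6831 = 4.2545 J
At max compression ½kx² = E ⇒ x = √(2E/k) = √(2 × 4.2545/3320) = 0.05063 m

x = 0.0506 m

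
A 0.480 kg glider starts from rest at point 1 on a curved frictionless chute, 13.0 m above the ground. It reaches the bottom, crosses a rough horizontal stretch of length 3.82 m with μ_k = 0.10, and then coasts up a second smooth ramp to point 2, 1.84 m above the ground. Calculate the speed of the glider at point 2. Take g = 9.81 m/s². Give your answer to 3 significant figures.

v = 14.5 m/s

Energy at 1: mgh₁ = (0.480)(9.81)(13.0) = 61.214 J
Friction loss: W_f = μ_k mg d = 1.799 J
At 2: ½mv² + mgh₂ = mgh₁ − W_f
½mv² = 61.214 − 1.799 − 8.6642 = 50.751 J
v = √(2 × 50.751/0.480) = 14.54 m/s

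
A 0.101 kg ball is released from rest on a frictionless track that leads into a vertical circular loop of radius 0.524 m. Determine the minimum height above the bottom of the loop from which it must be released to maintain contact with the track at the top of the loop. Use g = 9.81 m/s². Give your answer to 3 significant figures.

At the top, for minimum speed gravity alone supplies the centripetal force: mg = mv_top²/r ⇒ v_top² = gr = 5.140 m²/s²
Energy conservation from release height h to the top (height 2r): mgh = ½mv_top² + mg(2r)
h = v_top²/(2g) + 2r = r/2 + 2r = 5r/2 = 1.310 m

h = 1.31 m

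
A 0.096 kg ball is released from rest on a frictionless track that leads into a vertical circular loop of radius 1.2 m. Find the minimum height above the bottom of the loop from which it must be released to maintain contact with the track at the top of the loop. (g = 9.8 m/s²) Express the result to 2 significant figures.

h = 3.0 m

At the top, for minimum speed gravity alone supplies the centripetal force: mg = mv_top²/r ⇒ v_top² = gr = 11.76 m²/s²
Energy conservation from release height h to the top (height 2r): mgh = ½mv_top² + mg(2r)
h = v_top²/(2g) + 2r = r/2 + 2r = 5r/2 = 3.000 m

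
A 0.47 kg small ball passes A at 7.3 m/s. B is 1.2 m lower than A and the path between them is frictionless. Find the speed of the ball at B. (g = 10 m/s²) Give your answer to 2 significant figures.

Energy conservation between the two points: ½mv₀² + mgh = ½mv²
The mass cancels from both sides.
v² = v₀² + 2gh = (7.3)² + 2(10)(1.2) = 77.290
v = √77.290 = 8.791 m/s

v = 8.8 m/s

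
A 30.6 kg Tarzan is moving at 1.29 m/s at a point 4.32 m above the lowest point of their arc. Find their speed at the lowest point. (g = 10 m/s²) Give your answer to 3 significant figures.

Mechanical energy is conserved (no friction): ½mv₀² + mgh = ½mv²
v² = v₀² + 2gh = (1.29)² + 2(10)(4.32) = 88.064
v = √88.064 = 9.384 m/s

v = 9.38 m/s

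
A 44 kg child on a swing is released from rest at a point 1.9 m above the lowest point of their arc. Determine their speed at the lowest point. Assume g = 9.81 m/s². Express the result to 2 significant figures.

v = 6.1 m/s

By conservation of mechanical energy, mgh = ½mv²
The mass cancels from both sides.
v = √(2gh) = √(2 × 9.81 × 1.9) = √37.278 = 6.106 m/s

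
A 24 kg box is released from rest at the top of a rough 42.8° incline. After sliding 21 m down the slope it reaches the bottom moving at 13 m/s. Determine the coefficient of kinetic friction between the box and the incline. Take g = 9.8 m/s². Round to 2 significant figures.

The energy dissipated by friction is the PE lost minus the KE gained:
mgL sinθ = 3355.9 J; ½mv² = 2028.0 J
W_f = 3355.9 − 2028.0 = 1328 J
μ_k = W_f/(mg cosθ · L) = 1328/(172.6 × 21) = 0.3664

μ_k = 0.37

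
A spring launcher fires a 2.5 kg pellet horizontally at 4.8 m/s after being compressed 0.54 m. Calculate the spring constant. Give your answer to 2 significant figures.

Energy stored in the spring equals the launch KE: ½kx² = ½mv²
k = mv²/x² = (2.5)(4.8)²/(0.54)² = 197.5 N/m

k = 200 N/m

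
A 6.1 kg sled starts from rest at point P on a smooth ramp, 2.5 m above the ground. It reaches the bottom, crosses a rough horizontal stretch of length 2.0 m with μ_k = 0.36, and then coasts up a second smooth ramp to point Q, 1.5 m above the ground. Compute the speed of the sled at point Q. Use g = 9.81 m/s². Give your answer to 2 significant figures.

v = 2.3 m/s

Energy at P: mgh₁ = (6.1)(9.81)(2.5) = 149.60 J
Friction loss: W_f = μ_k mg d = 43.09 J
At Q: ½mv² + mgh₂ = mgh₁ − W_f
½mv² = 149.60 − 43.09 − 89.761 = 16.755 J
v = √(2 × 16.755/6.1) = 2.344 m/s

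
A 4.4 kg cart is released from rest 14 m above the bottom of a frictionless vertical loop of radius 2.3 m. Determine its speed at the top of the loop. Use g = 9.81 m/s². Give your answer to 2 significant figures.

v = 14 m/s

Energy conservation: mgh = ½mv_top² + mg(2r)
v_top² = 2g(h − 2r) = 2(9.81)(14 − 4.600) = 184.4
v_top = 13.58 m/s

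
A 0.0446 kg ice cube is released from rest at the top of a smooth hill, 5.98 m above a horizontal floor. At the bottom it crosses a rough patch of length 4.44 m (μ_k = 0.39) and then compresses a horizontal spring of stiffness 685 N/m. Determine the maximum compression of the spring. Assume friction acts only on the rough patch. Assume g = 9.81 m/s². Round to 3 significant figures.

x = 0.0737 m

Initial energy: E₁ = mgh = (0.0446)(9.81)(5.98) = 2.6164 J
Friction removes W_f = μ_k mg d = (0.39)(0.0446)(9.81)(4.44) = 0.7576 J
Energy reaching the spring: E = 2.6164 − 0.7576 = 1.8588 J
At max compression ½kx² = E ⇒ x = √(2E/k) = √(2 × 1.8588/685) = 0.07367 m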